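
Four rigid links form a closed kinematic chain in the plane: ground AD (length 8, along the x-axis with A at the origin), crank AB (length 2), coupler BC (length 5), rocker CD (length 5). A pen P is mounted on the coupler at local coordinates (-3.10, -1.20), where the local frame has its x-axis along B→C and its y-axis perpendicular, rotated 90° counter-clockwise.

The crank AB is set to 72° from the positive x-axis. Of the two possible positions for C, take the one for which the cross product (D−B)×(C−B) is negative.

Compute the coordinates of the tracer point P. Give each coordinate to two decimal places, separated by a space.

A=(0,0), D=(8.00,0)
B = A + 2.00·(cos72°, sin72°) = (0.6180, 1.9021)
|BD| = 7.6231
circle(B,5.00) ∩ circle(D,5.00): a=3.8115, h=3.2361
  candidates: C₊=(5.1165,4.0848) cross=24.669; C₋=(3.5016,-2.1827) cross=-24.669
  mode - wants cross < 0 → take C=(3.5016,-2.1827) (cross=-24.669)
ex = (C−B)/|BC| = (0.5767,-0.8170); ey = (0.8170,0.5767)
P = B + -3.10·ex + -1.20·ey = (-2.1501,3.7426)

-2.15 3.74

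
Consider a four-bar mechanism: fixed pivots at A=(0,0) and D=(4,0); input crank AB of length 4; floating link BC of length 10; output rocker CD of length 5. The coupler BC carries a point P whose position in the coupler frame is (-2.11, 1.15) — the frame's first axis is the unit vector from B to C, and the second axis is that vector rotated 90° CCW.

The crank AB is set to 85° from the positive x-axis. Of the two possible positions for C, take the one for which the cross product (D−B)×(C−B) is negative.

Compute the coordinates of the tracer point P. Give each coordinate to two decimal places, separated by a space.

0.41 6.39

A=(0,0), D=(4.00,0)
B = A + 4.00·(cos85°, sin85°) = (0.3486, 3.9848)
|BD| = 5.4047
circle(B,10.00) ∩ circle(D,5.00): a=9.6407, h=2.6563
  candidates: C₊=(8.8203,-1.3285) cross=14.357; C₋=(4.9033,-4.9177) cross=-14.357
  mode - wants cross < 0 → take C=(4.9033,-4.9177) (cross=-14.357)
ex = (C−B)/|BC| = (0.4555,-0.8902); ey = (0.8902,0.4555)
P = B + -2.11·ex + 1.15·ey = (0.4114,6.3870)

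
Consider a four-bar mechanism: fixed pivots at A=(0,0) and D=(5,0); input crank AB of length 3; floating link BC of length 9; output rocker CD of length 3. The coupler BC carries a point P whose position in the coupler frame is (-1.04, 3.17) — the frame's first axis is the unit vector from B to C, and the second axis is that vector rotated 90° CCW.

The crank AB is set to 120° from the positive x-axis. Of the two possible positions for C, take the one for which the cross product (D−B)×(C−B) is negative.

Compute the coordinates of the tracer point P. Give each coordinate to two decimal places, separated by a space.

-0.37 5.74

A=(0,0), D=(5.00,0)
B = A + 3.00·(cos120°, sin120°) = (-1.5000, 2.5981)
|BD| = 7.0000
circle(B,9.00) ∩ circle(D,3.00): a=8.6429, h=2.5102
  candidates: C₊=(7.4572,1.7211) cross=17.571; C₋=(5.5938,-2.9406) cross=-17.571
  mode - wants cross < 0 → take C=(5.5938,-2.9406) (cross=-17.571)
ex = (C−B)/|BC| = (0.7882,-0.6154); ey = (0.6154,0.7882)
P = B + -1.04·ex + 3.17·ey = (-0.3689,5.7367)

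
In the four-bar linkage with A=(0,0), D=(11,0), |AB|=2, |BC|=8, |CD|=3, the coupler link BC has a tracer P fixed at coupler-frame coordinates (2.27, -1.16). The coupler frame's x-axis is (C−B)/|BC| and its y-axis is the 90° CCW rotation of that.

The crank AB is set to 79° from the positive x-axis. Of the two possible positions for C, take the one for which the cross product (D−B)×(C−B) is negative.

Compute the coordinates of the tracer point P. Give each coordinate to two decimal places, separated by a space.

2.21 0.19

A=(0,0), D=(11.00,0)
B = A + 2.00·(cos79°, sin79°) = (0.3816, 1.9633)
|BD| = 10.7984
circle(B,8.00) ∩ circle(D,3.00): a=7.9459, h=0.9291
  candidates: C₊=(8.3640,1.4323) cross=10.033; C₋=(8.0261,-0.3950) cross=-10.033
  mode - wants cross < 0 → take C=(8.0261,-0.3950) (cross=-10.033)
ex = (C−B)/|BC| = (0.9556,-0.2948); ey = (0.2948,0.9556)
P = B + 2.27·ex + -1.16·ey = (2.2088,0.1856)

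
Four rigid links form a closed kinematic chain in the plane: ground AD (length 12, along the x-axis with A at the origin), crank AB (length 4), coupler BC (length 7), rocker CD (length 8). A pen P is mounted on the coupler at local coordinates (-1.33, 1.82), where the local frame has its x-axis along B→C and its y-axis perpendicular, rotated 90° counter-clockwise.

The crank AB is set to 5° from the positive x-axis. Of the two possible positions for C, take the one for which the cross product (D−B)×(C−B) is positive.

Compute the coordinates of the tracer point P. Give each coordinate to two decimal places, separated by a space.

A=(0,0), D=(12.00,0)
B = A + 4.00·(cos5°, sin5°) = (3.9848, 0.3486)
|BD| = 8.0228
circle(B,7.00) ∩ circle(D,8.00): a=3.0766, h=6.2877
  candidates: C₊=(7.3317,6.4967) cross=50.445; C₋=(6.7852,-6.0668) cross=-50.445
  mode + wants cross > 0 → take C=(7.3317,6.4967) (cross=50.445)
ex = (C−B)/|BC| = (0.4781,0.8783); ey = (-0.8783,0.4781)
P = B + -1.33·ex + 1.82·ey = (1.7504,0.0507)

1.75 0.05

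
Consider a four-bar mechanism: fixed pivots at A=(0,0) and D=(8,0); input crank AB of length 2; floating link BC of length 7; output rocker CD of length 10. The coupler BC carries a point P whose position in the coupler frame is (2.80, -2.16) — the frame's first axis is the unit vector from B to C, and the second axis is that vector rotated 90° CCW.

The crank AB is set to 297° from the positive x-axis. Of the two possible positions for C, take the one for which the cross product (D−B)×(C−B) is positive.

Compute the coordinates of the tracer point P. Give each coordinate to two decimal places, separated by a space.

A=(0,0), D=(8.00,0)
B = A + 2.00·(cos297°, sin297°) = (0.9080, -1.7820)
|BD| = 7.3125
circle(B,7.00) ∩ circle(D,10.00): a=0.1690, h=6.9980
  candidates: C₊=(-0.6334,5.0462) cross=51.172; C₋=(2.7773,-8.5278) cross=-51.172
  mode + wants cross > 0 → take C=(-0.6334,5.0462) (cross=51.172)
ex = (C−B)/|BC| = (-0.2202,0.9755); ey = (-0.9755,-0.2202)
P = B + 2.80·ex + -2.16·ey = (2.3984,1.4249)

2.40 1.42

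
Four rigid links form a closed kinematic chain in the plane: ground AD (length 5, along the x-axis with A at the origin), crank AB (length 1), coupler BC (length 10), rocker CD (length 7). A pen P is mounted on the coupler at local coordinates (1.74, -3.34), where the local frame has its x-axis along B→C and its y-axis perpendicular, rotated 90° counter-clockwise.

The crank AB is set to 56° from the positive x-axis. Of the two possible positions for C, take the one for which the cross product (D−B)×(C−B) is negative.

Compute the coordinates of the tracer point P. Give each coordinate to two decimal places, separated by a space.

A=(0,0), D=(5.00,0)
B = A + 1.00·(cos56°, sin56°) = (0.5592, 0.8290)
|BD| = 4.5175
circle(B,10.00) ∩ circle(D,7.00): a=7.9034, h=6.1266
  candidates: C₊=(9.4527,5.4012) cross=27.677; C₋=(7.2041,-6.6439) cross=-27.677
  mode - wants cross < 0 → take C=(7.2041,-6.6439) (cross=-27.677)
ex = (C−B)/|BC| = (0.6645,-0.7473); ey = (0.7473,0.6645)
P = B + 1.74·ex + -3.34·ey = (-0.7806,-2.6907)

-0.78 -2.69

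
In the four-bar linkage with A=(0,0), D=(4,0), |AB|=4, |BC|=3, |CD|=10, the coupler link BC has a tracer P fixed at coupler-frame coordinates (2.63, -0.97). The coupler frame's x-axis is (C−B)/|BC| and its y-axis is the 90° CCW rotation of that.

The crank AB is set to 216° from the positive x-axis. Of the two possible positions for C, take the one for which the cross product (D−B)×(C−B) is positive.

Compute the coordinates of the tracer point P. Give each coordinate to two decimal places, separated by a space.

A=(0,0), D=(4.00,0)
B = A + 4.00·(cos216°, sin216°) = (-3.2361, -2.3511)
|BD| = 7.6085
circle(B,3.00) ∩ circle(D,10.00): a=-2.1760, h=2.0652
  candidates: C₊=(-5.9437,-1.0594) cross=15.713; C₋=(-4.6673,-4.9877) cross=-15.713
  mode + wants cross > 0 → take C=(-5.9437,-1.0594) (cross=15.713)
ex = (C−B)/|BC| = (-0.9026,0.4306); ey = (-0.4306,-0.9026)
P = B + 2.63·ex + -0.97·ey = (-5.1921,-0.3432)

-5.19 -0.34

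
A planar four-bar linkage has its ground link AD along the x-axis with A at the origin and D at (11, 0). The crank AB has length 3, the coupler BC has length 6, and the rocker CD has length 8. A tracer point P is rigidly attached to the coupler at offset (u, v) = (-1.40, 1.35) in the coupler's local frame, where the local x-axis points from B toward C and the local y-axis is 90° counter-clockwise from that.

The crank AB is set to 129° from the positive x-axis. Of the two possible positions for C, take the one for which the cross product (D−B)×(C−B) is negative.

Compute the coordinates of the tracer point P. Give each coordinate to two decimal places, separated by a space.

A=(0,0), D=(11.00,0)
B = A + 3.00·(cos129°, sin129°) = (-1.8880, 2.3314)
|BD| = 13.0971
circle(B,6.00) ∩ circle(D,8.00): a=5.4796, h=2.4441
  candidates: C₊=(3.9392,3.7611) cross=32.011; C₋=(3.0691,-1.0491) cross=-32.011
  mode - wants cross < 0 → take C=(3.0691,-1.0491) (cross=-32.011)
ex = (C−B)/|BC| = (0.8262,-0.5634); ey = (0.5634,0.8262)
P = B + -1.40·ex + 1.35·ey = (-2.2840,4.2356)

-2.28 4.24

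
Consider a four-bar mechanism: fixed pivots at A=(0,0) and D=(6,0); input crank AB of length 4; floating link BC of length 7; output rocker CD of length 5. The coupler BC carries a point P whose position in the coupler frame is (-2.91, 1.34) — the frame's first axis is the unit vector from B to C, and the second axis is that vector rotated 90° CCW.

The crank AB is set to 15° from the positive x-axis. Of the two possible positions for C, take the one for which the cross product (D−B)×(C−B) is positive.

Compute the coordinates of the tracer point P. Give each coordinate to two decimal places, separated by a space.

A=(0,0), D=(6.00,0)
B = A + 4.00·(cos15°, sin15°) = (3.8637, 1.0353)
|BD| = 2.3739
circle(B,7.00) ∩ circle(D,5.00): a=6.2419, h=3.1685
  candidates: C₊=(10.8625,1.1645) cross=7.522; C₋=(8.0990,-4.5381) cross=-7.522
  mode + wants cross > 0 → take C=(10.8625,1.1645) (cross=7.522)
ex = (C−B)/|BC| = (0.9998,0.0185); ey = (-0.0185,0.9998)
P = B + -2.91·ex + 1.34·ey = (0.9295,2.3213)

0.93 2.32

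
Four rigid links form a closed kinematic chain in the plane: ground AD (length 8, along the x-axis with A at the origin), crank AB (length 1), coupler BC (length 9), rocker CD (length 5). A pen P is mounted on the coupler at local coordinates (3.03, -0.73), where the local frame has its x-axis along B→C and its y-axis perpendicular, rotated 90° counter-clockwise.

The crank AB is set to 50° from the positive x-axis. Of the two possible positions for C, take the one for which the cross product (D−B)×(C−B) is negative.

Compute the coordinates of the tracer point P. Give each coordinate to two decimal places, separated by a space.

2.51 -1.73

A=(0,0), D=(8.00,0)
B = A + 1.00·(cos50°, sin50°) = (0.6428, 0.7660)
|BD| = 7.3970
circle(B,9.00) ∩ circle(D,5.00): a=7.4838, h=4.9992
  candidates: C₊=(8.6041,4.9634) cross=36.979; C₋=(7.5686,-4.9814) cross=-36.979
  mode - wants cross < 0 → take C=(7.5686,-4.9814) (cross=-36.979)
ex = (C−B)/|BC| = (0.7695,-0.6386); ey = (0.6386,0.7695)
P = B + 3.03·ex + -0.73·ey = (2.5083,-1.7307)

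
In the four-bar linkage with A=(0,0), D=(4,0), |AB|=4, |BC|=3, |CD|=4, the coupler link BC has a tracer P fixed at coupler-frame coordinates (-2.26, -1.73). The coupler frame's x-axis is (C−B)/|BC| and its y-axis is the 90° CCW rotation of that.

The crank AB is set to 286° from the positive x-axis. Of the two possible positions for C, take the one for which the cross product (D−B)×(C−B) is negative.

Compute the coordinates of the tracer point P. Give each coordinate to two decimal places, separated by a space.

-1.24 -5.46

A=(0,0), D=(4.00,0)
B = A + 4.00·(cos286°, sin286°) = (1.1025, -3.8450)
|BD| = 4.8145
circle(B,3.00) ∩ circle(D,4.00): a=1.6803, h=2.4853
  candidates: C₊=(0.1289,-1.0074) cross=11.965; C₋=(4.0986,-3.9988) cross=-11.965
  mode - wants cross < 0 → take C=(4.0986,-3.9988) (cross=-11.965)
ex = (C−B)/|BC| = (0.9987,-0.0512); ey = (0.0512,0.9987)
P = B + -2.26·ex + -1.73·ey = (-1.2431,-5.4570)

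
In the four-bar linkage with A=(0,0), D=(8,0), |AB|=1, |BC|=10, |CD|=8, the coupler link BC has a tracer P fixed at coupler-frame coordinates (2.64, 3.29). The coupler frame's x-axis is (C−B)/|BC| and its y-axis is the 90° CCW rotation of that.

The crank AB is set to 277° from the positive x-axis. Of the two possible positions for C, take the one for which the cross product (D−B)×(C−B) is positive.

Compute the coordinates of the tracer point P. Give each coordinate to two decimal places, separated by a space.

A=(0,0), D=(8.00,0)
B = A + 1.00·(cos277°, sin277°) = (0.1219, -0.9925)
|BD| = 7.9404
circle(B,10.00) ∩ circle(D,8.00): a=6.2371, h=7.8166
  candidates: C₊=(5.3330,7.5423) cross=62.067; C₋=(7.2871,-7.9682) cross=-62.067
  mode + wants cross > 0 → take C=(5.3330,7.5423) (cross=62.067)
ex = (C−B)/|BC| = (0.5211,0.8535); ey = (-0.8535,0.5211)
P = B + 2.64·ex + 3.29·ey = (-1.3104,2.9751)

-1.31 2.98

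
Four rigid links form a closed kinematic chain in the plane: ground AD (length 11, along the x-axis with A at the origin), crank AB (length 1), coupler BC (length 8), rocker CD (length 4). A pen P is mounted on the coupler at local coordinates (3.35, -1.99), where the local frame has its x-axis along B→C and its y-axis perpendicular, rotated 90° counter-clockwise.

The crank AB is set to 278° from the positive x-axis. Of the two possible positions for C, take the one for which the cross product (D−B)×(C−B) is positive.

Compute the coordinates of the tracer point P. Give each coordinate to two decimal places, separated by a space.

3.99 -1.57

A=(0,0), D=(11.00,0)
B = A + 1.00·(cos278°, sin278°) = (0.1392, -0.9903)
|BD| = 10.9059
circle(B,8.00) ∩ circle(D,4.00): a=7.6536, h=2.3286
  candidates: C₊=(7.5497,2.0237) cross=25.396; C₋=(7.9726,-2.6143) cross=-25.396
  mode + wants cross > 0 → take C=(7.5497,2.0237) (cross=25.396)
ex = (C−B)/|BC| = (0.9263,0.3767); ey = (-0.3767,0.9263)
P = B + 3.35·ex + -1.99·ey = (3.9921,-1.5715)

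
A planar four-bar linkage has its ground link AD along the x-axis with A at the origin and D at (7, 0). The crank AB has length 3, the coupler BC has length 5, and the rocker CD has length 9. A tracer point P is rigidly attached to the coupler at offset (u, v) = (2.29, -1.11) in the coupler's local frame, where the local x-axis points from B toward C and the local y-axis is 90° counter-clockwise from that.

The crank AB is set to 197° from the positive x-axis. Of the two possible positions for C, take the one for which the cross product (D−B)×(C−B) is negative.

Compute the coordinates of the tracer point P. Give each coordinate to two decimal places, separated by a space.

A=(0,0), D=(7.00,0)
B = A + 3.00·(cos197°, sin197°) = (-2.8689, -0.8771)
|BD| = 9.9078
circle(B,5.00) ∩ circle(D,9.00): a=2.1279, h=4.5246
  candidates: C₊=(-1.1500,3.8181) cross=44.829; C₋=(-0.3489,-5.1956) cross=-44.829
  mode - wants cross < 0 → take C=(-0.3489,-5.1956) (cross=-44.829)
ex = (C−B)/|BC| = (0.5040,-0.8637); ey = (0.8637,0.5040)
P = B + 2.29·ex + -1.11·ey = (-2.6734,-3.4144)

-2.67 -3.41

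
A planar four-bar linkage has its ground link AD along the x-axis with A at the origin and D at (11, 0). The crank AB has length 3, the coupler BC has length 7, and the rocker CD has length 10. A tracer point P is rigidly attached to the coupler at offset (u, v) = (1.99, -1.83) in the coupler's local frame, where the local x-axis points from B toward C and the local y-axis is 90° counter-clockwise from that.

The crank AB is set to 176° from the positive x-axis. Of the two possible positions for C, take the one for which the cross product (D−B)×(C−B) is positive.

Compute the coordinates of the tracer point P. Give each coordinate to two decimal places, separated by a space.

-0.29 0.16

A=(0,0), D=(11.00,0)
B = A + 3.00·(cos176°, sin176°) = (-2.9927, 0.2093)
|BD| = 13.9943
circle(B,7.00) ∩ circle(D,10.00): a=5.1750, h=4.7138
  candidates: C₊=(2.2522,4.8452) cross=65.966; C₋=(2.1112,-4.5814) cross=-65.966
  mode + wants cross > 0 → take C=(2.2522,4.8452) (cross=65.966)
ex = (C−B)/|BC| = (0.7493,0.6623); ey = (-0.6623,0.7493)
P = B + 1.99·ex + -1.83·ey = (-0.2897,0.1560)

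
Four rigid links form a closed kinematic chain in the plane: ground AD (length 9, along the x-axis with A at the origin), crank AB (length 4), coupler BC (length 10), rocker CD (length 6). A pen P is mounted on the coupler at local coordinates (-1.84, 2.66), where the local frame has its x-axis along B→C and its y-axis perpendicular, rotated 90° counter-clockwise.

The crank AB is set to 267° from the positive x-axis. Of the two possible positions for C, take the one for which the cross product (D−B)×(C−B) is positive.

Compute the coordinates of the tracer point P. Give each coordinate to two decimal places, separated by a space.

-3.44 -4.16

A=(0,0), D=(9.00,0)
B = A + 4.00·(cos267°, sin267°) = (-0.2093, -3.9945)
|BD| = 10.0383
circle(B,10.00) ∩ circle(D,6.00): a=8.2069, h=5.7137
  candidates: C₊=(5.0462,4.5131) cross=57.356; C₋=(9.5935,-5.9706) cross=-57.356
  mode + wants cross > 0 → take C=(5.0462,4.5131) (cross=57.356)
ex = (C−B)/|BC| = (0.5256,0.8508); ey = (-0.8508,0.5256)
P = B + -1.84·ex + 2.66·ey = (-3.4394,-4.1619)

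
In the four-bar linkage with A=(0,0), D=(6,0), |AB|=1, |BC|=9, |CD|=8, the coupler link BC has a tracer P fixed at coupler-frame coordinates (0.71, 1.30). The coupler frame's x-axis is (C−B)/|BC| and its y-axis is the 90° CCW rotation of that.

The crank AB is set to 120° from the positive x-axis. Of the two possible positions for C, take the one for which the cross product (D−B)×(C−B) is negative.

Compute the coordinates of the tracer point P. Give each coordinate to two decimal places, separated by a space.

A=(0,0), D=(6.00,0)
B = A + 1.00·(cos120°, sin120°) = (-0.5000, 0.8660)
|BD| = 6.5574
circle(B,9.00) ∩ circle(D,8.00): a=4.5750, h=7.7505
  candidates: C₊=(5.0585,7.9444) cross=50.823; C₋=(3.0113,-7.4208) cross=-50.823
  mode - wants cross < 0 → take C=(3.0113,-7.4208) (cross=-50.823)
ex = (C−B)/|BC| = (0.3901,-0.9208); ey = (0.9208,0.3901)
P = B + 0.71·ex + 1.30·ey = (0.9740,0.7195)

0.97 0.72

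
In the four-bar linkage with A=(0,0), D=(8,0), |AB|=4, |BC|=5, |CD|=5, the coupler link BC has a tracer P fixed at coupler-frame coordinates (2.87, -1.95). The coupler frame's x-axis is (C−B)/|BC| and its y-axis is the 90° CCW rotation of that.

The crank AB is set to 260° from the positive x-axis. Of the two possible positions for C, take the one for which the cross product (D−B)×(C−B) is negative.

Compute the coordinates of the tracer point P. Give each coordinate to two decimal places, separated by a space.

A=(0,0), D=(8.00,0)
B = A + 4.00·(cos260°, sin260°) = (-0.6946, -3.9392)
|BD| = 9.5453
circle(B,5.00) ∩ circle(D,5.00): a=4.7727, h=1.4905
  candidates: C₊=(3.0376,-0.6119) cross=14.227; C₋=(4.2678,-3.3273) cross=-14.227
  mode - wants cross < 0 → take C=(4.2678,-3.3273) (cross=-14.227)
ex = (C−B)/|BC| = (0.9925,0.1224); ey = (-0.1224,0.9925)
P = B + 2.87·ex + -1.95·ey = (2.3925,-5.5233)

2.39 -5.52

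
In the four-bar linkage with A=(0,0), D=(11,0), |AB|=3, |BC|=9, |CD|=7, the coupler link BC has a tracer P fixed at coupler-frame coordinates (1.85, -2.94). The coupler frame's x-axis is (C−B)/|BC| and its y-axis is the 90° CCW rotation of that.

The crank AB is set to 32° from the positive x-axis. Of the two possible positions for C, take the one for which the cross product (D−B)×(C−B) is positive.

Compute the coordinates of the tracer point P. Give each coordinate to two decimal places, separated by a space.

A=(0,0), D=(11.00,0)
B = A + 3.00·(cos32°, sin32°) = (2.5441, 1.5898)
|BD| = 8.6040
circle(B,9.00) ∩ circle(D,7.00): a=6.1616, h=6.5601
  candidates: C₊=(9.8118,6.8984) cross=56.443; C₋=(7.3875,-5.9958) cross=-56.443
  mode + wants cross > 0 → take C=(9.8118,6.8984) (cross=56.443)
ex = (C−B)/|BC| = (0.8075,0.5899); ey = (-0.5899,0.8075)
P = B + 1.85·ex + -2.94·ey = (5.7722,0.3069)

5.77 0.31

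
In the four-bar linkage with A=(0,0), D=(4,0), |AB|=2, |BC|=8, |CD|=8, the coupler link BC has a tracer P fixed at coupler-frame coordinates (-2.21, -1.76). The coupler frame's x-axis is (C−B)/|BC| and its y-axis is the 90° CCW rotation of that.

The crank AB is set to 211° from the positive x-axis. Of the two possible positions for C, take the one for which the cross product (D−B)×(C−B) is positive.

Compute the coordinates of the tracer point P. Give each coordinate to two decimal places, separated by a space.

A=(0,0), D=(4.00,0)
B = A + 2.00·(cos211°, sin211°) = (-1.7143, -1.0301)
|BD| = 5.8064
circle(B,8.00) ∩ circle(D,8.00): a=2.9032, h=7.4546
  candidates: C₊=(-0.1796,6.8213) cross=43.285; C₋=(2.4653,-7.8514) cross=-43.285
  mode + wants cross > 0 → take C=(-0.1796,6.8213) (cross=43.285)
ex = (C−B)/|BC| = (0.1918,0.9814); ey = (-0.9814,0.1918)
P = B + -2.21·ex + -1.76·ey = (-0.4110,-3.5367)

-0.41 -3.54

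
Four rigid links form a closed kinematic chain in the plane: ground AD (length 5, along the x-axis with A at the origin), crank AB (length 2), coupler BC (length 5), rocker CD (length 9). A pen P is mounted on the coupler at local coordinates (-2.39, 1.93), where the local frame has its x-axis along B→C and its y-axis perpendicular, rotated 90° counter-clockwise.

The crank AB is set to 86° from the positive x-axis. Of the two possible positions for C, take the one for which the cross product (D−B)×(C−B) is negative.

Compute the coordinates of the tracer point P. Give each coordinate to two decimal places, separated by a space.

A=(0,0), D=(5.00,0)
B = A + 2.00·(cos86°, sin86°) = (0.1395, 1.9951)
|BD| = 5.2540
circle(B,5.00) ∩ circle(D,9.00): a=-2.7022, h=4.2069
  candidates: C₊=(-0.7628,6.9130) cross=22.103; C₋=(-3.9578,-0.8705) cross=-22.103
  mode - wants cross < 0 → take C=(-3.9578,-0.8705) (cross=-22.103)
ex = (C−B)/|BC| = (-0.8195,-0.5731); ey = (0.5731,-0.8195)
P = B + -2.39·ex + 1.93·ey = (3.2042,1.7834)

3.20 1.78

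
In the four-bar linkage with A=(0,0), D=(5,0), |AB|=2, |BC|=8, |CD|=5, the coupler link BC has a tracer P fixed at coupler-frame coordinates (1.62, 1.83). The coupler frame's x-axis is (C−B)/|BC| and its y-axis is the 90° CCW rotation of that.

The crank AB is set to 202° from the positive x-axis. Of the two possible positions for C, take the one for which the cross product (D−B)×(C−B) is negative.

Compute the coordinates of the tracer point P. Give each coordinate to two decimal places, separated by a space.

0.49 -0.06

A=(0,0), D=(5.00,0)
B = A + 2.00·(cos202°, sin202°) = (-1.8544, -0.7492)
|BD| = 6.8952
circle(B,8.00) ∩ circle(D,5.00): a=6.2757, h=4.9615
  candidates: C₊=(3.8450,4.8648) cross=34.210; C₋=(4.9232,-4.9994) cross=-34.210
  mode - wants cross < 0 → take C=(4.9232,-4.9994) (cross=-34.210)
ex = (C−B)/|BC| = (0.8472,-0.5313); ey = (0.5313,0.8472)
P = B + 1.62·ex + 1.83·ey = (0.4903,-0.0595)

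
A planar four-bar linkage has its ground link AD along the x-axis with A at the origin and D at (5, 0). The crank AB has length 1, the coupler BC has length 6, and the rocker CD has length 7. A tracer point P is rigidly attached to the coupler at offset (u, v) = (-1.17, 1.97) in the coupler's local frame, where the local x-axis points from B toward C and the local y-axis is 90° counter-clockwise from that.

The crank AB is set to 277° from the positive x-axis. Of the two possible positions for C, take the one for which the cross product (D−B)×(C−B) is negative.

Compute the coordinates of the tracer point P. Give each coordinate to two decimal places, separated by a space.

A=(0,0), D=(5.00,0)
B = A + 1.00·(cos277°, sin277°) = (0.1219, -0.9925)
|BD| = 4.9781
circle(B,6.00) ∩ circle(D,7.00): a=1.1833, h=5.8822
  candidates: C₊=(0.1086,5.0074) cross=29.282; C₋=(2.4542,-6.5207) cross=-29.282
  mode - wants cross < 0 → take C=(2.4542,-6.5207) (cross=-29.282)
ex = (C−B)/|BC| = (0.3887,-0.9214); ey = (0.9214,0.3887)
P = B + -1.17·ex + 1.97·ey = (1.4821,0.8512)

1.48 0.85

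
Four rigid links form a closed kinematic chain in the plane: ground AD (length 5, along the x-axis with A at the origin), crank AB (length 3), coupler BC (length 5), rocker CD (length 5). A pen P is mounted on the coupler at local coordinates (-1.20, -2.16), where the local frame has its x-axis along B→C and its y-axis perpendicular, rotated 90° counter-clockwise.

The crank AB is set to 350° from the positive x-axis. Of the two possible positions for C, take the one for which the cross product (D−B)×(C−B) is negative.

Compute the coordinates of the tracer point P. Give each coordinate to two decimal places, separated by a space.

A=(0,0), D=(5.00,0)
B = A + 3.00·(cos350°, sin350°) = (2.9544, -0.5209)
|BD| = 2.1109
circle(B,5.00) ∩ circle(D,5.00): a=1.0554, h=4.8873
  candidates: C₊=(2.7711,4.4757) cross=10.317; C₋=(5.1834,-4.9966) cross=-10.317
  mode - wants cross < 0 → take C=(5.1834,-4.9966) (cross=-10.317)
ex = (C−B)/|BC| = (0.4458,-0.8951); ey = (0.8951,0.4458)
P = B + -1.20·ex + -2.16·ey = (0.4860,-0.4097)

0.49 -0.41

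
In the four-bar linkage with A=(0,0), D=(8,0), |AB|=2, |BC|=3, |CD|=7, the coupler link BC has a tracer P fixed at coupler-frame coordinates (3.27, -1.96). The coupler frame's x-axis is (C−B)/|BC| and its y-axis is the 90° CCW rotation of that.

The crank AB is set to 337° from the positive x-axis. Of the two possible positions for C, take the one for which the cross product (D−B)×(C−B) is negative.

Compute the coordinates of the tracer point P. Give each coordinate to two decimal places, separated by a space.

A=(0,0), D=(8.00,0)
B = A + 2.00·(cos337°, sin337°) = (1.8410, -0.7815)
|BD| = 6.2084
circle(B,3.00) ∩ circle(D,7.00): a=-0.1173, h=2.9977
  candidates: C₊=(1.3473,2.1776) cross=18.611; C₋=(2.1020,-3.7701) cross=-18.611
  mode - wants cross < 0 → take C=(2.1020,-3.7701) (cross=-18.611)
ex = (C−B)/|BC| = (0.0870,-0.9962); ey = (0.9962,0.0870)
P = B + 3.27·ex + -1.96·ey = (0.1729,-4.2096)

0.17 -4.21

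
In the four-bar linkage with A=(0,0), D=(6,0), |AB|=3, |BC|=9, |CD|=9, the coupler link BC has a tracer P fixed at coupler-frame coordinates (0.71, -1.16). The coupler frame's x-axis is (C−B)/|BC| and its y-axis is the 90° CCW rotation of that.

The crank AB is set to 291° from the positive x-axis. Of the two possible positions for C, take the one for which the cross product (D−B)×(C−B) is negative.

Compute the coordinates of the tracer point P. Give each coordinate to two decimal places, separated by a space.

0.83 -4.14

A=(0,0), D=(6.00,0)
B = A + 3.00·(cos291°, sin291°) = (1.0751, -2.8007)
|BD| = 5.6656
circle(B,9.00) ∩ circle(D,9.00): a=2.8328, h=8.5426
  candidates: C₊=(-0.6854,6.0254) cross=48.399; C₋=(7.7605,-8.8261) cross=-48.399
  mode - wants cross < 0 → take C=(7.7605,-8.8261) (cross=-48.399)
ex = (C−B)/|BC| = (0.7428,-0.6695); ey = (0.6695,0.7428)
P = B + 0.71·ex + -1.16·ey = (0.8259,-4.1378)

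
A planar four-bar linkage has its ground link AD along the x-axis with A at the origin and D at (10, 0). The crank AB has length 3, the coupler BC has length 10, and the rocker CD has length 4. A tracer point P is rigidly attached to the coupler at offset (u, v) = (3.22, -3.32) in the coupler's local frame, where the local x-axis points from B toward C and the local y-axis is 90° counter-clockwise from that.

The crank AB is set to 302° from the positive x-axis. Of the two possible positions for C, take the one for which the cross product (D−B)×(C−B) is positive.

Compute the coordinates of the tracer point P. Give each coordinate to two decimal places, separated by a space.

A=(0,0), D=(10.00,0)
B = A + 3.00·(cos302°, sin302°) = (1.5898, -2.5441)
|BD| = 8.7866
circle(B,10.00) ∩ circle(D,4.00): a=9.1733, h=3.9813
  candidates: C₊=(9.2173,3.9227) cross=34.982; C₋=(11.5229,-3.6988) cross=-34.982
  mode + wants cross > 0 → take C=(9.2173,3.9227) (cross=34.982)
ex = (C−B)/|BC| = (0.7628,0.6467); ey = (-0.6467,0.7628)
P = B + 3.22·ex + -3.32·ey = (6.1928,-2.9942)

6.19 -2.99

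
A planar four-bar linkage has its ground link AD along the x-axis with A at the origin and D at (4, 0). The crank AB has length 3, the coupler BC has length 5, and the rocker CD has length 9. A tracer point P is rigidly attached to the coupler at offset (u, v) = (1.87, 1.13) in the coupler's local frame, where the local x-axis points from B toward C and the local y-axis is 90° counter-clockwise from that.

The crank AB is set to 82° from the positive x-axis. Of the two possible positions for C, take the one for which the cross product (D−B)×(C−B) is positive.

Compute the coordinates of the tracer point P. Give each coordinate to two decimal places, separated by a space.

A=(0,0), D=(4.00,0)
B = A + 3.00·(cos82°, sin82°) = (0.4175, 2.9708)
|BD| = 4.6540
circle(B,5.00) ∩ circle(D,9.00): a=-3.6893, h=3.3748
  candidates: C₊=(-0.2681,7.9236) cross=15.706; C₋=(-4.5766,2.7280) cross=-15.706
  mode + wants cross > 0 → take C=(-0.2681,7.9236) (cross=15.706)
ex = (C−B)/|BC| = (-0.1371,0.9906); ey = (-0.9906,-0.1371)
P = B + 1.87·ex + 1.13·ey = (-0.9582,4.6682)

-0.96 4.67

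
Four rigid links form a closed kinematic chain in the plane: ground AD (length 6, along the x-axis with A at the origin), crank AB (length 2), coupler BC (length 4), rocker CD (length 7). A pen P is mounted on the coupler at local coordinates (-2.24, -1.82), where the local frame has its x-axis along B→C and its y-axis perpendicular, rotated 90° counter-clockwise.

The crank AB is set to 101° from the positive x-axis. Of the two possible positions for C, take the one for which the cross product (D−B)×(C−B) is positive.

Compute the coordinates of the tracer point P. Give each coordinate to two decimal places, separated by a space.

A=(0,0), D=(6.00,0)
B = A + 2.00·(cos101°, sin101°) = (-0.3816, 1.9633)
|BD| = 6.6768
circle(B,4.00) ∩ circle(D,7.00): a=0.8671, h=3.9049
  candidates: C₊=(1.5954,5.4405) cross=26.072; C₋=(-0.7010,-2.0240) cross=-26.072
  mode + wants cross > 0 → take C=(1.5954,5.4405) (cross=26.072)
ex = (C−B)/|BC| = (0.4943,0.8693); ey = (-0.8693,0.4943)
P = B + -2.24·ex + -1.82·ey = (0.0934,-0.8836)

0.09 -0.88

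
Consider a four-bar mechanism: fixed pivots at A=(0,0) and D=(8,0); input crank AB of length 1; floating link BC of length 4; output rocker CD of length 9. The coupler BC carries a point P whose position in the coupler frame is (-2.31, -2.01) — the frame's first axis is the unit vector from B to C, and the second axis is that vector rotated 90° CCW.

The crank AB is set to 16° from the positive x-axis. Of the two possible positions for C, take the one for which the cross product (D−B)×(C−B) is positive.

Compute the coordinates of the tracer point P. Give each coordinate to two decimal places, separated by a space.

3.46 -1.50

A=(0,0), D=(8.00,0)
B = A + 1.00·(cos16°, sin16°) = (0.9613, 0.2756)
|BD| = 7.0441
circle(B,4.00) ∩ circle(D,9.00): a=-1.0917, h=3.8481
  candidates: C₊=(0.0210,4.1635) cross=27.107; C₋=(-0.2802,-3.5268) cross=-27.107
  mode + wants cross > 0 → take C=(0.0210,4.1635) (cross=27.107)
ex = (C−B)/|BC| = (-0.2351,0.9720); ey = (-0.9720,-0.2351)
P = B + -2.31·ex + -2.01·ey = (3.4580,-1.4971)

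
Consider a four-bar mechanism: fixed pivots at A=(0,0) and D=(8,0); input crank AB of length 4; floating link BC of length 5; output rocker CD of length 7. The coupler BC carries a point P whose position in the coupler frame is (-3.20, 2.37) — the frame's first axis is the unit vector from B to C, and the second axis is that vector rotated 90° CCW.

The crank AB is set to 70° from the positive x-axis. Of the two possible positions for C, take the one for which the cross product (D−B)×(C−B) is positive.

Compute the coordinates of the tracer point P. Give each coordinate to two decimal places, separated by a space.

A=(0,0), D=(8.00,0)
B = A + 4.00·(cos70°, sin70°) = (1.3681, 3.7588)
|BD| = 7.6230
circle(B,5.00) ∩ circle(D,7.00): a=2.2373, h=4.4715
  candidates: C₊=(5.5193,6.5457) cross=34.086; C₋=(1.1097,-1.2346) cross=-34.086
  mode + wants cross > 0 → take C=(5.5193,6.5457) (cross=34.086)
ex = (C−B)/|BC| = (0.8303,0.5574); ey = (-0.5574,0.8303)
P = B + -3.20·ex + 2.37·ey = (-2.6097,3.9428)

-2.61 3.94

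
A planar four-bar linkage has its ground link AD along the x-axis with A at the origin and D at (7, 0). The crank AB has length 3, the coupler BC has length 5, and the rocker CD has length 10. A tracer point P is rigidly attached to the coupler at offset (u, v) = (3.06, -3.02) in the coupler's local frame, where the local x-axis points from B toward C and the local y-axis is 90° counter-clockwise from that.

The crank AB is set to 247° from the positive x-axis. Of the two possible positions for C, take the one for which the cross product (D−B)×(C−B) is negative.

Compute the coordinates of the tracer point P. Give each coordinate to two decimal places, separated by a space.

A=(0,0), D=(7.00,0)
B = A + 3.00·(cos247°, sin247°) = (-1.1722, -2.7615)
|BD| = 8.6262
circle(B,5.00) ∩ circle(D,10.00): a=-0.0342, h=4.9999
  candidates: C₊=(-2.8052,1.9643) cross=43.130; C₋=(0.3961,-7.5092) cross=-43.130
  mode - wants cross < 0 → take C=(0.3961,-7.5092) (cross=-43.130)
ex = (C−B)/|BC| = (0.3137,-0.9495); ey = (0.9495,0.3137)
P = B + 3.06·ex + -3.02·ey = (-3.0800,-6.6143)

-3.08 -6.61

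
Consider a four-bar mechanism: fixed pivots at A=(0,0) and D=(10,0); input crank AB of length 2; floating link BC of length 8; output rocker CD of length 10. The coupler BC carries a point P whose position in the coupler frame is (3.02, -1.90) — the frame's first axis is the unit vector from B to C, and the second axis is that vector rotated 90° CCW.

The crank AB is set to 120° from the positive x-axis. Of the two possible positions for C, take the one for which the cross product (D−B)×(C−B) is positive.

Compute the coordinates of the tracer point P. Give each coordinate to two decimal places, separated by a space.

2.37 2.91

A=(0,0), D=(10.00,0)
B = A + 2.00·(cos120°, sin120°) = (-1.0000, 1.7321)
|BD| = 11.1355
circle(B,8.00) ∩ circle(D,10.00): a=3.9513, h=6.9561
  candidates: C₊=(3.9852,7.9889) cross=77.460; C₋=(1.8213,-5.7540) cross=-77.460
  mode + wants cross > 0 → take C=(3.9852,7.9889) (cross=77.460)
ex = (C−B)/|BC| = (0.6231,0.7821); ey = (-0.7821,0.6231)
P = B + 3.02·ex + -1.90·ey = (2.3679,2.9100)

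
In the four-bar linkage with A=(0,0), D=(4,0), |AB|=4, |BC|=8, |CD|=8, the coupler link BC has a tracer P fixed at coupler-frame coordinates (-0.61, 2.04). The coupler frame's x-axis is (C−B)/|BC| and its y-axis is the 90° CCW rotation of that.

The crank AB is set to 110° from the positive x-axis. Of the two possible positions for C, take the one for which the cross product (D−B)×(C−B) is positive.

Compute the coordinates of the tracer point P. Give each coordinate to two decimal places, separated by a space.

A=(0,0), D=(4.00,0)
B = A + 4.00·(cos110°, sin110°) = (-1.3681, 3.7588)
|BD| = 6.5532
circle(B,8.00) ∩ circle(D,8.00): a=3.2766, h=7.2982
  candidates: C₊=(5.5020,7.8577) cross=47.827; C₋=(-2.8701,-4.0990) cross=-47.827
  mode + wants cross > 0 → take C=(5.5020,7.8577) (cross=47.827)
ex = (C−B)/|BC| = (0.8588,0.5124); ey = (-0.5124,0.8588)
P = B + -0.61·ex + 2.04·ey = (-2.9372,5.1981)

-2.94 5.20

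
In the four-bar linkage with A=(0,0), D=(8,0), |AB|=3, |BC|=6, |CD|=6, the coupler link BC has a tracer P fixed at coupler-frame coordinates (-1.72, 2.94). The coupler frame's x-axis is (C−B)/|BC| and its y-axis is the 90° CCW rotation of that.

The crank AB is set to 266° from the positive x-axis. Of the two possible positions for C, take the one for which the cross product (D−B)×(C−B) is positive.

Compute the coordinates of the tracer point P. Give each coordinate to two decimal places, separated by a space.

A=(0,0), D=(8.00,0)
B = A + 3.00·(cos266°, sin266°) = (-0.2093, -2.9927)
|BD| = 8.7378
circle(B,6.00) ∩ circle(D,6.00): a=4.3689, h=4.1125
  candidates: C₊=(2.4868,2.3674) cross=35.934; C₋=(5.3039,-5.3601) cross=-35.934
  mode + wants cross > 0 → take C=(2.4868,2.3674) (cross=35.934)
ex = (C−B)/|BC| = (0.4493,0.8934); ey = (-0.8934,0.4493)
P = B + -1.72·ex + 2.94·ey = (-3.6086,-3.2082)

-3.61 -3.21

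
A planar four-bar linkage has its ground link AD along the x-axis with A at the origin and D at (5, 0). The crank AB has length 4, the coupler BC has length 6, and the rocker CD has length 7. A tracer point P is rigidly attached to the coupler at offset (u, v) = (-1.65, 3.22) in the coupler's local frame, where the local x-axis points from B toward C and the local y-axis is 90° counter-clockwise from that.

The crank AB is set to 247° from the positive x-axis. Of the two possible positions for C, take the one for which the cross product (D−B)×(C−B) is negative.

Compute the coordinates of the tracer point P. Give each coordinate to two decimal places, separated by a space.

-1.27 -0.08

A=(0,0), D=(5.00,0)
B = A + 4.00·(cos247°, sin247°) = (-1.5629, -3.6820)
|BD| = 7.5252
circle(B,6.00) ∩ circle(D,7.00): a=2.8989, h=5.2532
  candidates: C₊=(-1.6051,2.3178) cross=39.532; C₋=(3.5356,-6.8451) cross=-39.532
  mode - wants cross < 0 → take C=(3.5356,-6.8451) (cross=-39.532)
ex = (C−B)/|BC| = (0.8498,-0.5272); ey = (0.5272,0.8498)
P = B + -1.65·ex + 3.22·ey = (-1.2675,-0.0760)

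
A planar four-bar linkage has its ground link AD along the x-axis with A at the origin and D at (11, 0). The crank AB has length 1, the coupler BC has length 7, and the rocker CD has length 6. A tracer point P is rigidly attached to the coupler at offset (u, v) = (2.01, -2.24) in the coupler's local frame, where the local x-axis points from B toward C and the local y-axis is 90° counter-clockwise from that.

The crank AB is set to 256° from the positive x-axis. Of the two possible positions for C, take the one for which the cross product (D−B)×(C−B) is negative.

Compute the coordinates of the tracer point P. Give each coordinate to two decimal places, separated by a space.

A=(0,0), D=(11.00,0)
B = A + 1.00·(cos256°, sin256°) = (-0.2419, -0.9703)
|BD| = 11.2837
circle(B,7.00) ∩ circle(D,6.00): a=6.2179, h=3.2152
  candidates: C₊=(5.6765,2.7677) cross=36.280; C₋=(6.2294,-3.6389) cross=-36.280
  mode - wants cross < 0 → take C=(6.2294,-3.6389) (cross=-36.280)
ex = (C−B)/|BC| = (0.9245,-0.3812); ey = (0.3812,0.9245)
P = B + 2.01·ex + -2.24·ey = (0.7623,-3.8074)

0.76 -3.81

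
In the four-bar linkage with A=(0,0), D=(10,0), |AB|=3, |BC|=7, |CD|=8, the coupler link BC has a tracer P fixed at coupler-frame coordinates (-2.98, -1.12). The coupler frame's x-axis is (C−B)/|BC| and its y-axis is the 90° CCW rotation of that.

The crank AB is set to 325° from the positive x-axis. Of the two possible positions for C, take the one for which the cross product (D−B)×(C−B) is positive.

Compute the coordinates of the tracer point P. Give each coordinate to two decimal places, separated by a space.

2.95 -4.87

A=(0,0), D=(10.00,0)
B = A + 3.00·(cos325°, sin325°) = (2.4575, -1.7207)
|BD| = 7.7363
circle(B,7.00) ∩ circle(D,8.00): a=2.8987, h=6.3716
  candidates: C₊=(3.8664,5.1360) cross=49.293; C₋=(6.7007,-7.2880) cross=-49.293
  mode + wants cross > 0 → take C=(3.8664,5.1360) (cross=49.293)
ex = (C−B)/|BC| = (0.2013,0.9795); ey = (-0.9795,0.2013)
P = B + -2.98·ex + -1.12·ey = (2.9547,-4.8652)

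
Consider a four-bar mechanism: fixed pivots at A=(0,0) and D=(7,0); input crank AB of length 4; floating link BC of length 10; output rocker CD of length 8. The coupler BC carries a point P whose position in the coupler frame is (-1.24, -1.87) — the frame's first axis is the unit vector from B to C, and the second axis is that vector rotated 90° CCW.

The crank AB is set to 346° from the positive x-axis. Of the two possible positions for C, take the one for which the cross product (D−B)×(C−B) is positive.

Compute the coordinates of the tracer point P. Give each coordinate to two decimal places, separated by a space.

4.94 -2.95

A=(0,0), D=(7.00,0)
B = A + 4.00·(cos346°, sin346°) = (3.8812, -0.9677)
|BD| = 3.2655
circle(B,10.00) ∩ circle(D,8.00): a=7.1449, h=6.9964
  candidates: C₊=(8.6319,7.8318) cross=22.847; C₋=(12.7785,-5.5325) cross=-22.847
  mode + wants cross > 0 → take C=(8.6319,7.8318) (cross=22.847)
ex = (C−B)/|BC| = (0.4751,0.8799); ey = (-0.8799,0.4751)
P = B + -1.24·ex + -1.87·ey = (4.9376,-2.9472)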